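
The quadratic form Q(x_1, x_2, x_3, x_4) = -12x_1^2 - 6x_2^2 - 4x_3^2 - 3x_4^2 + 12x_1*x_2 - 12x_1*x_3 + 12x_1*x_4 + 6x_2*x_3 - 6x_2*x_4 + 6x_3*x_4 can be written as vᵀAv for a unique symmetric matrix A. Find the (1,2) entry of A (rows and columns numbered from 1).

The coefficient of x_1·x_2 in Q is 12. For a symmetric A this equals A[1,2] + A[2,1] = 2·A[1,2].
So A[1,2] = 12/2 = 6.

6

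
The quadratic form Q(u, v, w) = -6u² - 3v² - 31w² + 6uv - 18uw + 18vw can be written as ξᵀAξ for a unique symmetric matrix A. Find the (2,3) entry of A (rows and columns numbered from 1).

9

The coefficient of v·w in Q is 18. For a symmetric A this equals A[2,3] + A[3,2] = 2·A[2,3].
So A[2,3] = 18/2 = 9.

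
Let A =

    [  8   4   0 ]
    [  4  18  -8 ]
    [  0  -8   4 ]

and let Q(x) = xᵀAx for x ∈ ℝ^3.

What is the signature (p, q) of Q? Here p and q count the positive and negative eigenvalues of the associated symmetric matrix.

(2, 0)

Congruent diagonalization of A (simultaneous row and column reduction) yields pivots 8, 16, 0.
That gives 2 positive, 1 zero pivots.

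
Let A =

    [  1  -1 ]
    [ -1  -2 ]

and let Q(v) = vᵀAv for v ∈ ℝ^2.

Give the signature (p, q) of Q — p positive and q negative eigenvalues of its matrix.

(1, 1)

Applying the same elementary operations to the rows and columns of A produces a congruent diagonal matrix with entries 1, -3.
That gives 1 positive, 1 negative pivots.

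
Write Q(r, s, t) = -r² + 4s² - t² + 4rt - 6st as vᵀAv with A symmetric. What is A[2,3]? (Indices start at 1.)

-3

The coefficient of s·t in Q is -6. For a symmetric A this equals A[2,3] + A[3,2] = 2·A[2,3].
So A[2,3] = -6/2 = -3.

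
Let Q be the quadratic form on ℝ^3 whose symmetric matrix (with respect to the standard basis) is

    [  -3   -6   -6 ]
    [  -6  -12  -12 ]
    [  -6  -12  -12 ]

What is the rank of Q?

1

Symmetric row and column elimination reduces A to a congruent diagonal form with pivots -3, 0, 0.
That gives 1 negative, 2 zero pivots.
The rank is the number of nonzero pivots: 1.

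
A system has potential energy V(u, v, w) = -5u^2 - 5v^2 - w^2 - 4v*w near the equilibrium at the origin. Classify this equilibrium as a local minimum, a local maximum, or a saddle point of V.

The Hessian at the origin is H = [[-10, 0, 0], [0, -10, -4], [0, -4, -2]].
Row-reducing H symmetrically gives the diagonal entries -10, -10, -2/5.
That gives 3 negative pivots.
H is negative definite, so the origin is a strict local maximum.

local maximum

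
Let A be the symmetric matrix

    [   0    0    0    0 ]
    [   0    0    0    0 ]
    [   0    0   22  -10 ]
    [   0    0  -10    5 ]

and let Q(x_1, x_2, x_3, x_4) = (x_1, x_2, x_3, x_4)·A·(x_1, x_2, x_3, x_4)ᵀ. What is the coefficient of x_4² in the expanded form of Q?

5

The coefficient of x_4² is the diagonal entry A[4,4] = 5.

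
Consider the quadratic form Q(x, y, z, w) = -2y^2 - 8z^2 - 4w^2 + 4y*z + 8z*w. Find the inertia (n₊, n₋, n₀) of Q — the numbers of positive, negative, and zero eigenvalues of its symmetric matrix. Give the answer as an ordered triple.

Write A = [[0, 0, 0, 0], [0, -2, 2, 0], [0, 2, -8, 4], [0, 0, 4, -4]].
Congruent diagonalization of A (simultaneous row and column reduction) yields pivots 0, -2, -6, -4/3.
Counting signs: 3 negative, 1 zero.

(0, 3, 1)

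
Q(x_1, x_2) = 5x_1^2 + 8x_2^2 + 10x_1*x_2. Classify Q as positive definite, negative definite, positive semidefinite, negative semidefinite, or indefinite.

positive definite

Write A = [[5, 5], [5, 8]].
Congruent diagonalization of A (simultaneous row and column reduction) yields pivots 5, 3.
That gives 2 positive pivots.
Hence Q is positive definite.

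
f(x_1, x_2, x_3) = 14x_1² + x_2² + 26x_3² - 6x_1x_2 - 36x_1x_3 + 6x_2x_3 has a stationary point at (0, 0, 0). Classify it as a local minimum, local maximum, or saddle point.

local minimum

The Hessian at the origin is H = [[28, -6, -36], [-6, 2, 6], [-36, 6, 52]].
Applying the same elementary operations to the rows and columns of H produces a congruent diagonal matrix with entries 28, 5/7, 8/5.
Counting signs: 3 positive.
H is positive definite, so the origin is a strict local minimum.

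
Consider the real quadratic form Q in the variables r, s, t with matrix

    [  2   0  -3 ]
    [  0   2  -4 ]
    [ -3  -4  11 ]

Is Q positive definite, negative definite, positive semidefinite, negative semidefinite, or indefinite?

indefinite

Row-reducing A symmetrically gives the diagonal entries 2, 2, -3/2.
That gives 2 positive, 1 negative pivots.
Hence Q is indefinite.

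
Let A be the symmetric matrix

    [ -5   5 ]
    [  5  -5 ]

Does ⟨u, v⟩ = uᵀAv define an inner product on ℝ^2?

no

Congruent diagonalization of A (simultaneous row and column reduction) yields pivots -5, 0.
So there are 1 negative, 1 zero pivots.
Hence Q is negative semidefinite.
⟨·,·⟩ is an inner product exactly when A is positive definite.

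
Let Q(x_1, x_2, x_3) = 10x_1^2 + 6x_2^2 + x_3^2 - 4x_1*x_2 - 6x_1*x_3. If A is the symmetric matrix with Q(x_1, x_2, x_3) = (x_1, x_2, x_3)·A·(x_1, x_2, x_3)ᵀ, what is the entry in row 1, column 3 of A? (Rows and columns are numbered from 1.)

-3

The coefficient of x_1·x_3 in Q is -6. For a symmetric A this equals A[1,3] + A[3,1] = 2·A[1,3].
So A[1,3] = -6/2 = -3.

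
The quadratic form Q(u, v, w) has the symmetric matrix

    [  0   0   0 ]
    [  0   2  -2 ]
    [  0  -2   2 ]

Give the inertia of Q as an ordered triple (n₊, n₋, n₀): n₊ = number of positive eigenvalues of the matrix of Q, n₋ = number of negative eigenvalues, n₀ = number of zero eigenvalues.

(1, 0, 2)

Row-reducing A symmetrically gives the diagonal entries 0, 2, 0.
So there are 1 positive, 2 zero pivots.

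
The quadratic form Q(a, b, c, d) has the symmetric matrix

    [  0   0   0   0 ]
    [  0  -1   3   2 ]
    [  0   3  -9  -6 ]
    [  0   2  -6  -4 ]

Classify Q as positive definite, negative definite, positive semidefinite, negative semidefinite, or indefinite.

negative semidefinite

Symmetric row and column elimination reduces A to a congruent diagonal form with pivots 0, -1, 0, 0.
That gives 1 negative, 3 zero pivots.
Hence Q is negative semidefinite.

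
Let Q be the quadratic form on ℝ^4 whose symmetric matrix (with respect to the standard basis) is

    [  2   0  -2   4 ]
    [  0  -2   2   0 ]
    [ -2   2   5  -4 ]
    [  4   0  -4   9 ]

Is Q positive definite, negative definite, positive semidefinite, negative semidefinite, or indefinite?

An LDLᵀ factorisation of A has diagonal entries 2, -2, 5, 1.
So there are 3 positive, 1 negative pivots.
Hence Q is indefinite.

indefinite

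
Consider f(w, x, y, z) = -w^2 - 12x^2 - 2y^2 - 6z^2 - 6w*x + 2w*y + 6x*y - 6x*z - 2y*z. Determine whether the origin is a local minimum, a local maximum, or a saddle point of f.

local maximum

The Hessian at the origin is H = [[-2, -6, 2, 0], [-6, -24, 6, -6], [2, 6, -4, -2], [0, -6, -2, -12]].
Row-reducing H symmetrically gives the diagonal entries -2, -6, -2, -4.
Counting signs: 4 negative.
H is negative definite, so the origin is a strict local maximum.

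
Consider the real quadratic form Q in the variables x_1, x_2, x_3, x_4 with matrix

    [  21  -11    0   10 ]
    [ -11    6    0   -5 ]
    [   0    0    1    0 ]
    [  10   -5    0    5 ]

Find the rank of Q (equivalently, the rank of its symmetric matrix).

Congruent diagonalization of A (simultaneous row and column reduction) yields pivots 21, 5/21, 1, 0.
So there are 3 positive, 1 zero pivots.
The rank is the number of nonzero pivots: 3.

3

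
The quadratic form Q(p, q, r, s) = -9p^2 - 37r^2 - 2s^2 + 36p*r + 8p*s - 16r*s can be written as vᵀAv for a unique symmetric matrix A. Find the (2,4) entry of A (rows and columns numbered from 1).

The coefficient of q·s in Q is 0. For a symmetric A this equals A[2,4] + A[4,2] = 2·A[2,4].
So A[2,4] = 0/2 = 0.

0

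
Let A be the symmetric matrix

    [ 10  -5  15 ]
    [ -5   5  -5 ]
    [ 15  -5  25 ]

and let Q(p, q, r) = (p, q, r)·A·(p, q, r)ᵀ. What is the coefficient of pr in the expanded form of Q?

The coefficient of pr is A[1,3] + A[3,1] = 2·15 = 30.

30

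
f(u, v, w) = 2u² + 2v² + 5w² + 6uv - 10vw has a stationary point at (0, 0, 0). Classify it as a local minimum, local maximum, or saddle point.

saddle point

The Hessian at the origin is H = [[4, 6, 0], [6, 4, -10], [0, -10, 10]].
Applying the same elementary operations to the rows and columns of H produces a congruent diagonal matrix with entries 4, -5, 30.
So there are 2 positive, 1 negative pivots.
H is indefinite, so the origin is a saddle point.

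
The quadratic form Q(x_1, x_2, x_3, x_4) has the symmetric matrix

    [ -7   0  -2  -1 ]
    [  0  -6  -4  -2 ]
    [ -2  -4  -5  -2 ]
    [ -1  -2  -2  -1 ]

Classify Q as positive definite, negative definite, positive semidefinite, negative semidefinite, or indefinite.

Row-reducing A symmetrically gives the diagonal entries -7, -6, -37/21, -4/37.
So there are 4 negative pivots.
Hence Q is negative definite.

negative definite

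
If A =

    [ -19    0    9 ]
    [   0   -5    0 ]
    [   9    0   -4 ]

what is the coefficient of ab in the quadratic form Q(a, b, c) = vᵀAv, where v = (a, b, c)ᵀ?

The coefficient of ab is A[1,2] + A[2,1] = 2·0 = 0.

0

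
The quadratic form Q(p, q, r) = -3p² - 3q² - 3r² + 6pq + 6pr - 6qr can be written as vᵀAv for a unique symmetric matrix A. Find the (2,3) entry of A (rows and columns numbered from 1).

The coefficient of q·r in Q is -6. For a symmetric A this equals A[2,3] + A[3,2] = 2·A[2,3].
So A[2,3] = -6/2 = -3.

-3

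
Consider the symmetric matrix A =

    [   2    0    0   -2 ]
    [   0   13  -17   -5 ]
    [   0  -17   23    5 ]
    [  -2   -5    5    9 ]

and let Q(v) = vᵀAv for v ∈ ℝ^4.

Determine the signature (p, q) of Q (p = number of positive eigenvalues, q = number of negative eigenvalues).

(4, 0)

Symmetric row and column elimination reduces A to a congruent diagonal form with pivots 2, 13, 10/13, 2.
So there are 4 positive pivots.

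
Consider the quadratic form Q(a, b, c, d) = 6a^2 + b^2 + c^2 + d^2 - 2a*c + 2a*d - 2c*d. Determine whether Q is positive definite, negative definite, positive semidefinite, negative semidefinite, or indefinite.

positive semidefinite

The symmetric matrix is A = [[6, 0, -1, 1], [0, 1, 0, 0], [-1, 0, 1, -1], [1, 0, -1, 1]].
Row-reducing A symmetrically gives the diagonal entries 6, 1, 5/6, 0.
Counting signs: 3 positive, 1 zero.
Hence Q is positive semidefinite.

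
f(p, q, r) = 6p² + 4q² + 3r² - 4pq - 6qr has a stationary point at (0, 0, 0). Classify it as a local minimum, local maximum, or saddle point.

The Hessian at the origin is H = [[12, -4, 0], [-4, 8, -6], [0, -6, 6]].
Applying the same elementary operations to the rows and columns of H produces a congruent diagonal matrix with entries 12, 20/3, 3/5.
That gives 3 positive pivots.
H is positive definite, so the origin is a strict local minimum.

local minimum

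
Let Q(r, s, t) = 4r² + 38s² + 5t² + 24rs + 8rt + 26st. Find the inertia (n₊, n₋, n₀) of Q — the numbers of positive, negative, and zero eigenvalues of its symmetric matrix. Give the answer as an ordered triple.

(3, 0, 0)

The symmetric matrix is A = [[4, 12, 4], [12, 38, 13], [4, 13, 5]].
Congruent diagonalization of A (simultaneous row and column reduction) yields pivots 4, 2, 1/2.
So there are 3 positive pivots.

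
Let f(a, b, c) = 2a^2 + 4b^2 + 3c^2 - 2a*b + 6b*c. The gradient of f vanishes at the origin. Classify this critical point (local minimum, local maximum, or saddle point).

local minimum

The Hessian at the origin is H = [[4, -2, 0], [-2, 8, 6], [0, 6, 6]].
Symmetric row and column elimination reduces H to a congruent diagonal form with pivots 4, 7, 6/7.
So there are 3 positive pivots.
H is positive definite, so the origin is a strict local minimum.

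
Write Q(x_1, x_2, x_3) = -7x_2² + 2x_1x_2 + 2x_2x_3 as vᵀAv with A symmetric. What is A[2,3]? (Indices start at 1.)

1

The coefficient of x_2·x_3 in Q is 2. For a symmetric A this equals A[2,3] + A[3,2] = 2·A[2,3].
So A[2,3] = 2/2 = 1.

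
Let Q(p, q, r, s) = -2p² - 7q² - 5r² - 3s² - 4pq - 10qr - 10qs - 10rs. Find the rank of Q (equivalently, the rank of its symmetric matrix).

3

Write A = [[-2, -2, 0, 0], [-2, -7, -5, -5], [0, -5, -5, -5], [0, -5, -5, -3]].
Applying the same elementary operations to the rows and columns of A produces a congruent diagonal matrix with entries -2, -5, 0, 2.
So there are 1 positive, 2 negative, 1 zero pivots.
The rank is the number of nonzero pivots: 3.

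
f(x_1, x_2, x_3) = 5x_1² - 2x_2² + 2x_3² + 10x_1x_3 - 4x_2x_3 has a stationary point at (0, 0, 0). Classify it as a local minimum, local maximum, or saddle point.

The Hessian at the origin is H = [[10, 0, 10], [0, -4, -4], [10, -4, 4]].
Congruent diagonalization of H (simultaneous row and column reduction) yields pivots 10, -4, -2.
So there are 1 positive, 2 negative pivots.
H is indefinite, so the origin is a saddle point.

saddle point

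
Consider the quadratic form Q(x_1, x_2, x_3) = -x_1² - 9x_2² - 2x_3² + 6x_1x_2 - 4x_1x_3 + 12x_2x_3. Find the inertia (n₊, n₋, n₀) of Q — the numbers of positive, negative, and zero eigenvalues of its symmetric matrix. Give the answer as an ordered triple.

Write A = [[-1, 3, -2], [3, -9, 6], [-2, 6, -2]].
Applying the same elementary operations to the rows and columns of A produces a congruent diagonal matrix with entries -1, 0, 2.
That gives 1 positive, 1 negative, 1 zero pivots.

(1, 1, 1)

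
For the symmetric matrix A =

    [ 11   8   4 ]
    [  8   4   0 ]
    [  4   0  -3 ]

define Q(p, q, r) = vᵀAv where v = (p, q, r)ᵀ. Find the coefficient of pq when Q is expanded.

16

The coefficient of pq is A[1,2] + A[2,1] = 2·8 = 16.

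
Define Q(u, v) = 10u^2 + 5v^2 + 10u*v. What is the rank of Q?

2

The symmetric matrix is A = [[10, 5], [5, 5]].
An LDLᵀ factorisation of A has diagonal entries 10, 5/2.
So there are 2 positive pivots.
The rank is the number of nonzero pivots: 2.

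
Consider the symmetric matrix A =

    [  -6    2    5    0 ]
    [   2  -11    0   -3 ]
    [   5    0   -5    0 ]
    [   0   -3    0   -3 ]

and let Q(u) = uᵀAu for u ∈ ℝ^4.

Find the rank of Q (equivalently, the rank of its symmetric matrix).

4

An LDLᵀ factorisation of A has diagonal entries -6, -31/3, -35/62, -12/7.
That gives 4 negative pivots.
The rank is the number of nonzero pivots: 4.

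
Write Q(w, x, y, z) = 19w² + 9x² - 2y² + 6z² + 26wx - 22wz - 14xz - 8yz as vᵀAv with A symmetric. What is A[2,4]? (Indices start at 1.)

The coefficient of x·z in Q is -14. For a symmetric A this equals A[2,4] + A[4,2] = 2·A[2,4].
So A[2,4] = -14/2 = -7.

-7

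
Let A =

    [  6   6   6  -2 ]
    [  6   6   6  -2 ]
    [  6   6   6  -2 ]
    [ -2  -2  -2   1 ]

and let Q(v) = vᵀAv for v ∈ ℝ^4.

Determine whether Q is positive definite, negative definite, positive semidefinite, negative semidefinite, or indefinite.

Symmetric row and column elimination reduces A to a congruent diagonal form with pivots 6, 0, 0, 1/3.
So there are 2 positive, 2 zero pivots.
Hence Q is positive semidefinite.

positive semidefinite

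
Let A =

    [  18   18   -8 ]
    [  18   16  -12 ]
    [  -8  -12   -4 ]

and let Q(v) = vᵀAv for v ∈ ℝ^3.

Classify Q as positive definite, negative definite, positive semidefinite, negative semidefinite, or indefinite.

indefinite

Symmetric row and column elimination reduces A to a congruent diagonal form with pivots 18, -2, 4/9.
That gives 2 positive, 1 negative pivots.
Hence Q is indefinite.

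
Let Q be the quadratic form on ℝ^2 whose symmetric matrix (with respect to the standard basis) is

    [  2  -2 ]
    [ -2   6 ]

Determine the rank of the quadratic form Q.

Symmetric row and column elimination reduces A to a congruent diagonal form with pivots 2, 4.
That gives 2 positive pivots.
The rank is the number of nonzero pivots: 2.

2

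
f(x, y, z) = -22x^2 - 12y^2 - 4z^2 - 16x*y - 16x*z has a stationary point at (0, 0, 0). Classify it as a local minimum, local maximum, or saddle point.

local maximum

The Hessian at the origin is H = [[-44, -16, -16], [-16, -24, 0], [-16, 0, -8]].
Congruent diagonalization of H (simultaneous row and column reduction) yields pivots -44, -200/11, -8/25.
Counting signs: 3 negative.
H is negative definite, so the origin is a strict local maximum.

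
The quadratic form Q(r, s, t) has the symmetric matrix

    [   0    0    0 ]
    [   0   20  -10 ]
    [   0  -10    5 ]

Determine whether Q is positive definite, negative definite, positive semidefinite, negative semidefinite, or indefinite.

positive semidefinite

Symmetric row and column elimination reduces A to a congruent diagonal form with pivots 0, 20, 0.
So there are 1 positive, 2 zero pivots.
Hence Q is positive semidefinite.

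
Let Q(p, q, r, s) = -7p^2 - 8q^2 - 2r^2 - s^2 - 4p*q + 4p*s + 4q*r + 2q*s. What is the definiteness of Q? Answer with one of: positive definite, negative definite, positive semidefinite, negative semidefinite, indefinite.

The symmetric matrix is A = [[-7, -2, 0, 2], [-2, -8, 2, 1], [0, 2, -2, 0], [2, 1, 0, -1]].
Congruent diagonalization of A (simultaneous row and column reduction) yields pivots -7, -52/7, -19/13, -15/38.
So there are 4 negative pivots.
Hence Q is negative definite.

negative definite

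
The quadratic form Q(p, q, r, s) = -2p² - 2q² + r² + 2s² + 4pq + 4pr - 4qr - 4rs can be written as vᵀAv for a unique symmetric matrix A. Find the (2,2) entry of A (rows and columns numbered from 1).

The coefficient of q² in Q is -2, and that is exactly A[2,2].

-2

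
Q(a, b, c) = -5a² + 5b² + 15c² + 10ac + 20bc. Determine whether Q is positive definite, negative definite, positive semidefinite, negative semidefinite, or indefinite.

indefinite

The symmetric matrix is A = [[-5, 0, 5], [0, 5, 10], [5, 10, 15]].
Symmetric row and column elimination reduces A to a congruent diagonal form with pivots -5, 5, 0.
Counting signs: 1 positive, 1 negative, 1 zero.
Hence Q is indefinite.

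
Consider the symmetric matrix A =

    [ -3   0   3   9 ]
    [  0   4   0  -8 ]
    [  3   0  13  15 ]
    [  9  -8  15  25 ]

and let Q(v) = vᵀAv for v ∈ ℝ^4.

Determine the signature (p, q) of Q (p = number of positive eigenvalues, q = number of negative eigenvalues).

Row-reducing A symmetrically gives the diagonal entries -3, 4, 16, 0.
Counting signs: 2 positive, 1 negative, 1 zero.

(2, 1)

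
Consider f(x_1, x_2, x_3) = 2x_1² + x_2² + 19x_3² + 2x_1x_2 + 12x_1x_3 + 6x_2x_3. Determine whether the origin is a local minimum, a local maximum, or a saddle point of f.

The Hessian at the origin is H = [[4, 2, 12], [2, 2, 6], [12, 6, 38]].
An LDLᵀ factorisation of H has diagonal entries 4, 1, 2.
So there are 3 positive pivots.
H is positive definite, so the origin is a strict local minimum.

local minimum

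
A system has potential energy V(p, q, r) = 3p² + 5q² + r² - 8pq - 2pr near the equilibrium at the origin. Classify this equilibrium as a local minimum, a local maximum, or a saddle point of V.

saddle point

The Hessian at the origin is H = [[6, -8, -2], [-8, 10, 0], [-2, 0, 2]].
Row-reducing H symmetrically gives the diagonal entries 6, -2/3, 12.
Counting signs: 2 positive, 1 negative.
H is indefinite, so the origin is a saddle point.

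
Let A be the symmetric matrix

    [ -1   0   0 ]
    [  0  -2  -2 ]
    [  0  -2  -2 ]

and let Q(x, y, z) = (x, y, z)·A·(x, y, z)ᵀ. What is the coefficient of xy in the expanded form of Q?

0

The coefficient of xy is A[1,2] + A[2,1] = 2·0 = 0.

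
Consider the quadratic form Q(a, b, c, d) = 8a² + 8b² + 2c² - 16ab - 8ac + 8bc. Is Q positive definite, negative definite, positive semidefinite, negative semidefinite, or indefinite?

The symmetric matrix is A = [[8, -8, -4, 0], [-8, 8, 4, 0], [-4, 4, 2, 0], [0, 0, 0, 0]].
Row-reducing A symmetrically gives the diagonal entries 8, 0, 0, 0.
Counting signs: 1 positive, 3 zero.
Hence Q is positive semidefinite.

positive semidefinite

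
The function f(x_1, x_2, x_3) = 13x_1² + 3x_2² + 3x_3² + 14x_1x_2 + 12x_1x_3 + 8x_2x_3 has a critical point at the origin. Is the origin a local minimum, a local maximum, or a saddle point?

saddle point

The Hessian at the origin is H = [[26, 14, 12], [14, 6, 8], [12, 8, 6]].
Symmetric row and column elimination reduces H to a congruent diagonal form with pivots 26, -20/13, 2.
So there are 2 positive, 1 negative pivots.
H is indefinite, so the origin is a saddle point.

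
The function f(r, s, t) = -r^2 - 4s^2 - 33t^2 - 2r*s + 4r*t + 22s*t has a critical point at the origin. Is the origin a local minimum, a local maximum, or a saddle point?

local maximum

The Hessian at the origin is H = [[-2, -2, 4], [-2, -8, 22], [4, 22, -66]].
Applying the same elementary operations to the rows and columns of H produces a congruent diagonal matrix with entries -2, -6, -4.
That gives 3 negative pivots.
H is negative definite, so the origin is a strict local maximum.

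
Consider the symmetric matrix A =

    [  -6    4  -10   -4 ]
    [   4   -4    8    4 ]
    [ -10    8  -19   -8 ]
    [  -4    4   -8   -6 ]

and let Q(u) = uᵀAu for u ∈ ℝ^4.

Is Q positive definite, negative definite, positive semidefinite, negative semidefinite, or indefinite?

Leading principal minors: Δ_1 = -6, Δ_2 = 8, Δ_3 = -8, Δ_4 = 16.
The signs alternate starting with Δ_1 < 0, so by Sylvester's criterion Q is negative definite.

negative definite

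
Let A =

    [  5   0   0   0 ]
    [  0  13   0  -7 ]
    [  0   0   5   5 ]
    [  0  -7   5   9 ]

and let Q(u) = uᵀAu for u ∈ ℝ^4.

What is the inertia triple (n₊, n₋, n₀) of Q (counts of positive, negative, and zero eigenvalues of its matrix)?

An LDLᵀ factorisation of A has diagonal entries 5, 13, 5, 3/13.
Counting signs: 4 positive.

(4, 0, 0)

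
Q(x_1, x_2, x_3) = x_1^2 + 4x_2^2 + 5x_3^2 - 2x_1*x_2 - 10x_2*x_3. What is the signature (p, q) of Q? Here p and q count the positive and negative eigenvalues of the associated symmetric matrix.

The symmetric matrix is A = [[1, -1, 0], [-1, 4, -5], [0, -5, 5]].
Row-reducing A symmetrically gives the diagonal entries 1, 3, -10/3.
Counting signs: 2 positive, 1 negative.

(2, 1)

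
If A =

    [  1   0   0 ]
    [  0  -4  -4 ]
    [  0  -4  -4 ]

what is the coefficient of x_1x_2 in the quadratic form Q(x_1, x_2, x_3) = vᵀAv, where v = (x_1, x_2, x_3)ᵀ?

0

The coefficient of x_1x_2 is A[1,2] + A[2,1] = 2·0 = 0.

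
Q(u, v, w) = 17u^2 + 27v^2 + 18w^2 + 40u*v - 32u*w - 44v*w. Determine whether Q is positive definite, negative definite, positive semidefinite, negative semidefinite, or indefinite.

positive definite

Write A = [[17, 20, -16], [20, 27, -22], [-16, -22, 18]].
Symmetric row and column elimination reduces A to a congruent diagonal form with pivots 17, 59/17, 2/59.
That gives 3 positive pivots.
Hence Q is positive definite.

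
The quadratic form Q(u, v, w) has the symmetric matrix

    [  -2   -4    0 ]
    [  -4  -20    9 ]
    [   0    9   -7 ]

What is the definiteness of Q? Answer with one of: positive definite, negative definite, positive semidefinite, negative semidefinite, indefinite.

negative definite

Leading principal minors: Δ_1 = -2, Δ_2 = 24, Δ_3 = -6.
The signs alternate starting with Δ_1 < 0, so by Sylvester's criterion Q is negative definite.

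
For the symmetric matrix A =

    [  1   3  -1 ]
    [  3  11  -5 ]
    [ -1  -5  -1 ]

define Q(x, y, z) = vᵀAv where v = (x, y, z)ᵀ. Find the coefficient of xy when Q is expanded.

6

The coefficient of xy is A[1,2] + A[2,1] = 2·3 = 6.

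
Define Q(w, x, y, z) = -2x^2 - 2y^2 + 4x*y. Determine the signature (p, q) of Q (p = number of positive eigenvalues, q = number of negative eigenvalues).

(0, 1)

The associated matrix is A = [[0, 0, 0, 0], [0, -2, 2, 0], [0, 2, -2, 0], [0, 0, 0, 0]].
Row-reducing A symmetrically gives the diagonal entries 0, -2, 0, 0.
So there are 1 negative, 3 zero pivots.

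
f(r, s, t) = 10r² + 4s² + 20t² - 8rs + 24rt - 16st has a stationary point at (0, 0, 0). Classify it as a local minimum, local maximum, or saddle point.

The Hessian at the origin is H = [[20, -8, 24], [-8, 8, -16], [24, -16, 40]].
Applying the same elementary operations to the rows and columns of H produces a congruent diagonal matrix with entries 20, 24/5, 8/3.
So there are 3 positive pivots.
H is positive definite, so the origin is a strict local minimum.

local minimum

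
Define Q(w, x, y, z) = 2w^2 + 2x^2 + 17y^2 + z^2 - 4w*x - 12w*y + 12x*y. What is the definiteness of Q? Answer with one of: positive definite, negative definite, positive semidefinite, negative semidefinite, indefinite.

The associated matrix is A = [[2, -2, -6, 0], [-2, 2, 6, 0], [-6, 6, 17, 0], [0, 0, 0, 1]].
Row-reducing A symmetrically gives the diagonal entries 2, 0, -1, 1.
That gives 2 positive, 1 negative, 1 zero pivots.
Hence Q is indefinite.

indefinite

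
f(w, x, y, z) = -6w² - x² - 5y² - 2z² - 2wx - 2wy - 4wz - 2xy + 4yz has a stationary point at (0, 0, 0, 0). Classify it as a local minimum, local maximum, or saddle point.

The Hessian at the origin is H = [[-12, -2, -2, -4], [-2, -2, -2, 0], [-2, -2, -10, 4], [-4, 0, 4, -4]].
Row-reducing H symmetrically gives the diagonal entries -12, -5/3, -8, -2/5.
Counting signs: 4 negative.
H is negative definite, so the origin is a strict local maximum.

local maximum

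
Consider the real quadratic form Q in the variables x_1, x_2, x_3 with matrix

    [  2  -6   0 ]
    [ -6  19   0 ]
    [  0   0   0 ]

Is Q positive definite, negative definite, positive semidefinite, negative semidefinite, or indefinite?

positive semidefinite

Row-reducing A symmetrically gives the diagonal entries 2, 1, 0.
That gives 2 positive, 1 zero pivots.
Hence Q is positive semidefinite.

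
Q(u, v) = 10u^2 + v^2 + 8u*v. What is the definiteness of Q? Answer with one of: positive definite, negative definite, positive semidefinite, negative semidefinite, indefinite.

indefinite

The symmetric matrix of Q is [[10, 4], [4, 1]].
For the 2×2 matrix [[10, 4], [4, 1]]: det = 10·1 − (4)² = -6, trace = 11.
det < 0 so the eigenvalues have opposite signs; the form is indefinite.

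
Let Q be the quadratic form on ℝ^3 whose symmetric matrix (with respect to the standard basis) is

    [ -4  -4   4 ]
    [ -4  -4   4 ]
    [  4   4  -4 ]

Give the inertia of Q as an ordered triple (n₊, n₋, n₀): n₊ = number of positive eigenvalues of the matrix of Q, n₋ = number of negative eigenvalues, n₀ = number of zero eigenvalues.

(0, 1, 2)

Applying the same elementary operations to the rows and columns of A produces a congruent diagonal matrix with entries -4, 0, 0.
Counting signs: 1 negative, 2 zero.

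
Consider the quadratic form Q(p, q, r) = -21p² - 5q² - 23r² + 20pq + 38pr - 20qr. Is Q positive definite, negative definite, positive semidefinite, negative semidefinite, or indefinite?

negative definite

Write A = [[-21, 10, 19], [10, -5, -10], [19, -10, -23]].
Symmetric row and column elimination reduces A to a congruent diagonal form with pivots -21, -5/21, -2.
So there are 3 negative pivots.
Hence Q is negative definite.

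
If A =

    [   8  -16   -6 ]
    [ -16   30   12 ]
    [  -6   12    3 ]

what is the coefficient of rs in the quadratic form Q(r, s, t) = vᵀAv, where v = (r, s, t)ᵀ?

The coefficient of rs is A[1,2] + A[2,1] = 2·(-16) = -32.

-32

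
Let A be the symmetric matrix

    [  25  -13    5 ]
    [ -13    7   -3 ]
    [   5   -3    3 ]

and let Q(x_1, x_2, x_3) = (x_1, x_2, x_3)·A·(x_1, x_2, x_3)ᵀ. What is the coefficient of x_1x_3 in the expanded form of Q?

The coefficient of x_1x_3 is A[1,3] + A[3,1] = 2·5 = 10.

10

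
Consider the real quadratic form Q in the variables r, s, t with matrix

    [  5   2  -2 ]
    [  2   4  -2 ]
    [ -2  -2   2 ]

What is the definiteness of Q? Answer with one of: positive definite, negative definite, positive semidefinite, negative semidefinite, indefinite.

positive definite

Applying the same elementary operations to the rows and columns of A produces a congruent diagonal matrix with entries 5, 16/5, 3/4.
That gives 3 positive pivots.
Hence Q is positive definite.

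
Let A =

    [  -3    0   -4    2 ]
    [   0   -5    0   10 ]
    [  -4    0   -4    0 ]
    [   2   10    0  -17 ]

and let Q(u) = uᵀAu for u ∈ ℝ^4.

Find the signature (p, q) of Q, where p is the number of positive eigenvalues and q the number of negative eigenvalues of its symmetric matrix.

(1, 3)

Symmetric row and column elimination reduces A to a congruent diagonal form with pivots -3, -5, 4/3, -1.
That gives 1 positive, 3 negative pivots.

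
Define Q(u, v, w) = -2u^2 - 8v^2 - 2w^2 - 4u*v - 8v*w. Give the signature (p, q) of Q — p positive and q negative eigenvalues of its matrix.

(1, 2)

The symmetric matrix is A = [[-2, -2, 0], [-2, -8, -4], [0, -4, -2]].
Row-reducing A symmetrically gives the diagonal entries -2, -6, 2/3.
So there are 1 positive, 2 negative pivots.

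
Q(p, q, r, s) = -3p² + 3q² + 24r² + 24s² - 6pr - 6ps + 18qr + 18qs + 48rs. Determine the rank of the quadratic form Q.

2

The associated matrix is A = [[-3, 0, -3, -3], [0, 3, 9, 9], [-3, 9, 24, 24], [-3, 9, 24, 24]].
Congruent diagonalization of A (simultaneous row and column reduction) yields pivots -3, 3, 0, 0.
So there are 1 positive, 1 negative, 2 zero pivots.
The rank is the number of nonzero pivots: 2.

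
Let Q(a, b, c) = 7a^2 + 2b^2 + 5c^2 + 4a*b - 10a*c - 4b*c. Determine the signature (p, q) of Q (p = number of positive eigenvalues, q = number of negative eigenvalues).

The symmetric matrix is A = [[7, 2, -5], [2, 2, -2], [-5, -2, 5]].
Row-reducing A symmetrically gives the diagonal entries 7, 10/7, 6/5.
That gives 3 positive pivots.

(3, 0)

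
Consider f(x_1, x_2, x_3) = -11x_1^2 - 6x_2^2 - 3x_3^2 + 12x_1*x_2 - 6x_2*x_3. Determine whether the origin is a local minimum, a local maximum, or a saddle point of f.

The Hessian at the origin is H = [[-22, 12, 0], [12, -12, -6], [0, -6, -6]].
Row-reducing H symmetrically gives the diagonal entries -22, -60/11, 3/5.
So there are 1 positive, 2 negative pivots.
H is indefinite, so the origin is a saddle point.

saddle point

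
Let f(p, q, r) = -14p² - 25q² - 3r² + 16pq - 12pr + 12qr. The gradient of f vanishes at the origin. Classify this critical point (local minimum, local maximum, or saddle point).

local maximum

The Hessian at the origin is H = [[-28, 16, -12], [16, -50, 12], [-12, 12, -6]].
Congruent diagonalization of H (simultaneous row and column reduction) yields pivots -28, -286/7, -30/143.
Counting signs: 3 negative.
H is negative definite, so the origin is a strict local maximum.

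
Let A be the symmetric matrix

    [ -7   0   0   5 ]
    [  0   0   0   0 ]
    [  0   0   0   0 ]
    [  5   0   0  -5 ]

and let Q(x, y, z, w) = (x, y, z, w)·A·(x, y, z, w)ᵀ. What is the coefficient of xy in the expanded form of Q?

The coefficient of xy is A[1,2] + A[2,1] = 2·0 = 0.

0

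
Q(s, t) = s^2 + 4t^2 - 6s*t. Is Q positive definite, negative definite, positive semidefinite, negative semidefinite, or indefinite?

indefinite

The symmetric matrix of Q is [[1, -3], [-3, 4]].
For the 2×2 matrix [[1, -3], [-3, 4]]: det = 1·4 − (-3)² = -5, trace = 5.
det < 0 so the eigenvalues have opposite signs; the form is indefinite.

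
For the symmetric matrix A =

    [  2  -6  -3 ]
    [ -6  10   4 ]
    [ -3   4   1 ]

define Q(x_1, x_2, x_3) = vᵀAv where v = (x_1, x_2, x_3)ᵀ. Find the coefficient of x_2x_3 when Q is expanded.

The coefficient of x_2x_3 is A[2,3] + A[3,2] = 2·4 = 8.

8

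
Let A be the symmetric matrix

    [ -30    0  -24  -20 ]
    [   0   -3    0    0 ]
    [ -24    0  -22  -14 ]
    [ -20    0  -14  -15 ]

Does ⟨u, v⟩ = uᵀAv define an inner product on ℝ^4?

Leading principal minors: Δ_1 = -30, Δ_2 = 90, Δ_3 = -252, Δ_4 = 60.
The signs alternate starting with Δ_1 < 0, so by Sylvester's criterion Q is negative definite.
⟨·,·⟩ is an inner product exactly when A is positive definite.

no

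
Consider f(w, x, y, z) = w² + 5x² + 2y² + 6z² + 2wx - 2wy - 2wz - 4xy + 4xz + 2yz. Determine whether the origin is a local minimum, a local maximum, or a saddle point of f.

local minimum

The Hessian at the origin is H = [[2, 2, -2, -2], [2, 10, -4, 4], [-2, -4, 4, 2], [-2, 4, 2, 12]].
Symmetric row and column elimination reduces H to a congruent diagonal form with pivots 2, 8, 3/2, 4.
Counting signs: 4 positive.
H is positive definite, so the origin is a strict local minimum.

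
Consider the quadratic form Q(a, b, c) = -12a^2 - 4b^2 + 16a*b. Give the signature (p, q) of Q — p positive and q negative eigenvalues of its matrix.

(1, 1)

The symmetric matrix is A = [[-12, 8, 0], [8, -4, 0], [0, 0, 0]].
Applying the same elementary operations to the rows and columns of A produces a congruent diagonal matrix with entries -12, 4/3, 0.
That gives 1 positive, 1 negative, 1 zero pivots.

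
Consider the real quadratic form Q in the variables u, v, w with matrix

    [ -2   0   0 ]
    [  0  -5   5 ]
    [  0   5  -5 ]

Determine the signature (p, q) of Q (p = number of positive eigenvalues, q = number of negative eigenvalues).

(0, 2)

Symmetric row and column elimination reduces A to a congruent diagonal form with pivots -2, -5, 0.
Counting signs: 2 negative, 1 zero.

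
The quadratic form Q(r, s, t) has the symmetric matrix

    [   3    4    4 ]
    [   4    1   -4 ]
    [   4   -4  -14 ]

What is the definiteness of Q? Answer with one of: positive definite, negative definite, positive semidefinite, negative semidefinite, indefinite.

Row-reducing A symmetrically gives the diagonal entries 3, -13/3, 10/13.
That gives 2 positive, 1 negative pivots.
Hence Q is indefinite.

indefinite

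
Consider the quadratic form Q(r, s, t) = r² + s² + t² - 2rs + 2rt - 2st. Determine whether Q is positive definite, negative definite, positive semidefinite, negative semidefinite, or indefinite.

positive semidefinite

The symmetric matrix is A = [[1, -1, 1], [-1, 1, -1], [1, -1, 1]].
Row-reducing A symmetrically gives the diagonal entries 1, 0, 0.
That gives 1 positive, 2 zero pivots.
Hence Q is positive semidefinite.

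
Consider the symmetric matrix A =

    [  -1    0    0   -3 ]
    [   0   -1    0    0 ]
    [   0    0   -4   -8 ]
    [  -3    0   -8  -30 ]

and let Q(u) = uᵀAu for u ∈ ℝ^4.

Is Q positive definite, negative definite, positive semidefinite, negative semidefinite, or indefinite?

negative definite

Leading principal minors: Δ_1 = -1, Δ_2 = 1, Δ_3 = -4, Δ_4 = 20.
The signs alternate starting with Δ_1 < 0, so by Sylvester's criterion Q is negative definite.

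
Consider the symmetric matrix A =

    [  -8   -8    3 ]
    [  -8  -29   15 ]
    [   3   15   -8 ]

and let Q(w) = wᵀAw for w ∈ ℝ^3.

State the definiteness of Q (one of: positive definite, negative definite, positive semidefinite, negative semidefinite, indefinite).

negative definite

Leading principal minors: Δ_1 = -8, Δ_2 = 168, Δ_3 = -3.
The signs alternate starting with Δ_1 < 0, so by Sylvester's criterion Q is negative definite.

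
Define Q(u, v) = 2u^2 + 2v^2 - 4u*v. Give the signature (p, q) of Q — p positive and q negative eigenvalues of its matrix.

(1, 0)

The symmetric matrix is A = [[2, -2], [-2, 2]].
Congruent diagonalization of A (simultaneous row and column reduction) yields pivots 2, 0.
That gives 1 positive, 1 zero pivots.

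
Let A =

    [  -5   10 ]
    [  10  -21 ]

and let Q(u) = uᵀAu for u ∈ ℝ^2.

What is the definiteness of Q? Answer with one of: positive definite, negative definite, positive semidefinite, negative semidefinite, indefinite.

Leading principal minors: Δ_1 = -5, Δ_2 = 5.
The signs alternate starting with Δ_1 < 0, so by Sylvester's criterion Q is negative definite.

negative definite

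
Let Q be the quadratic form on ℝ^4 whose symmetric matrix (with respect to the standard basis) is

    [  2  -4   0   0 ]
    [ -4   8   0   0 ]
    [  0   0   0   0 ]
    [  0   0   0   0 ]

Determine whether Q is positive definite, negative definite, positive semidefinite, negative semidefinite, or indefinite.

Congruent diagonalization of A (simultaneous row and column reduction) yields pivots 2, 0, 0, 0.
That gives 1 positive, 3 zero pivots.
Hence Q is positive semidefinite.

positive semidefinite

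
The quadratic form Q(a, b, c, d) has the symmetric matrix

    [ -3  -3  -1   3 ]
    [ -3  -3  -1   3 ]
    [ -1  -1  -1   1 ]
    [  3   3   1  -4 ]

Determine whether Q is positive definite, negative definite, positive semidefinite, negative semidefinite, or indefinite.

negative semidefinite

Row-reducing A symmetrically gives the diagonal entries -3, 0, -2/3, -1.
That gives 3 negative, 1 zero pivots.
Hence Q is negative semidefinite.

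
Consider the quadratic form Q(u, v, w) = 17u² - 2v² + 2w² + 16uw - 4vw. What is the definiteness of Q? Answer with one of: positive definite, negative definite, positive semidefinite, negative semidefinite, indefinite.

indefinite

The symmetric matrix is A = [[17, 0, 8], [0, -2, -2], [8, -2, 2]].
Row-reducing A symmetrically gives the diagonal entries 17, -2, 4/17.
So there are 2 positive, 1 negative pivots.
Hence Q is indefinite.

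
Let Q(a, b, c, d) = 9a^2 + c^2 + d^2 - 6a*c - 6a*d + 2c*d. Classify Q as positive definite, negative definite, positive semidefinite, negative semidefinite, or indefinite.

The associated matrix is A = [[9, 0, -3, -3], [0, 0, 0, 0], [-3, 0, 1, 1], [-3, 0, 1, 1]].
Applying the same elementary operations to the rows and columns of A produces a congruent diagonal matrix with entries 9, 0, 0, 0.
Counting signs: 1 positive, 3 zero.
Hence Q is positive semidefinite.

positive semidefinite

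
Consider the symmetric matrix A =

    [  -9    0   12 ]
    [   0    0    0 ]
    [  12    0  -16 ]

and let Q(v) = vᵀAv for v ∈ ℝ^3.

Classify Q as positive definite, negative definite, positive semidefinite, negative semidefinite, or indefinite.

Congruent diagonalization of A (simultaneous row and column reduction) yields pivots -9, 0, 0.
So there are 1 negative, 2 zero pivots.
Hence Q is negative semidefinite.

negative semidefinite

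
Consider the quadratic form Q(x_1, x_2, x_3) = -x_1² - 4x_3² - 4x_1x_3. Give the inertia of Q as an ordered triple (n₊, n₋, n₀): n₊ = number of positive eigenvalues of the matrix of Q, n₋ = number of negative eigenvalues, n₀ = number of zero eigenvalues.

Write A = [[-1, 0, -2], [0, 0, 0], [-2, 0, -4]].
Congruent diagonalization of A (simultaneous row and column reduction) yields pivots -1, 0, 0.
Counting signs: 1 negative, 2 zero.

(0, 1, 2)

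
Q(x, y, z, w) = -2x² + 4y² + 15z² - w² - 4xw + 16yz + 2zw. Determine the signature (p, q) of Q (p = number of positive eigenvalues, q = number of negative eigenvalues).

(2, 2)

The symmetric matrix is A = [[-2, 0, 0, -2], [0, 4, 8, 0], [0, 8, 15, 1], [-2, 0, 1, -1]].
Congruent diagonalization of A (simultaneous row and column reduction) yields pivots -2, 4, -1, 2.
So there are 2 positive, 2 negative pivots.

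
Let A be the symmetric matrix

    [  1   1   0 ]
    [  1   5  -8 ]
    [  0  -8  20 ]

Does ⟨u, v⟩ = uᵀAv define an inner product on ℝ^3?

yes

Leading principal minors: Δ_1 = 1, Δ_2 = 4, Δ_3 = 16.
All leading principal minors are positive, so by Sylvester's criterion Q is positive definite.
⟨·,·⟩ is an inner product exactly when A is positive definite.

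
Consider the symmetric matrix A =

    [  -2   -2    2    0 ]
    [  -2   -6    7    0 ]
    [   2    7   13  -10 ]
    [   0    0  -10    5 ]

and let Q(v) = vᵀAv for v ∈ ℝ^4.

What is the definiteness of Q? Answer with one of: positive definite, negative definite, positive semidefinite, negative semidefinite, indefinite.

indefinite

Applying the same elementary operations to the rows and columns of A produces a congruent diagonal matrix with entries -2, -4, 85/4, 5/17.
That gives 2 positive, 2 negative pivots.
Hence Q is indefinite.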